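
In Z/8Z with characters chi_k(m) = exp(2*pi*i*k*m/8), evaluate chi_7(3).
chi_7(3) = zeta_8^21 = exp(-3*I*pi/4)

Reasoning: chi_7(3) = zeta_8^(7*3) = zeta_8^21. Since zeta_8^8 = 1, this equals zeta_8^5 = exp(2*pi*i*5/8) = exp(-3*I*pi/4).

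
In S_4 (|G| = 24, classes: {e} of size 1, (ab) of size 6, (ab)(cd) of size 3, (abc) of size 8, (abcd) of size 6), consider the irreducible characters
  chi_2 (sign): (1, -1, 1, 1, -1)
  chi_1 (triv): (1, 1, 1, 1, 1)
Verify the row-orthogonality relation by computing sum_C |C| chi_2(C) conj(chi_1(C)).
Sum = 0; so <chi_2, chi_1> = 0 (distinct irreducibles are orthogonal).

Justification: Compute term by term over conjugacy classes (|C| * chi_2(C) * conj(chi_1(C))):
  1*(1)*conj(1) + 6*(-1)*conj(1) + 3*(1)*conj(1) + 8*(1)*conj(1) + 6*(-1)*conj(1)
  = (1) + (-6) + (3) + (8) + (-6)
  = 0.
Dividing by |G| = 24 gives 0/24 = 0, matching the row-orthogonality relation <chi_2, chi_1> = [chi_2 = chi_1].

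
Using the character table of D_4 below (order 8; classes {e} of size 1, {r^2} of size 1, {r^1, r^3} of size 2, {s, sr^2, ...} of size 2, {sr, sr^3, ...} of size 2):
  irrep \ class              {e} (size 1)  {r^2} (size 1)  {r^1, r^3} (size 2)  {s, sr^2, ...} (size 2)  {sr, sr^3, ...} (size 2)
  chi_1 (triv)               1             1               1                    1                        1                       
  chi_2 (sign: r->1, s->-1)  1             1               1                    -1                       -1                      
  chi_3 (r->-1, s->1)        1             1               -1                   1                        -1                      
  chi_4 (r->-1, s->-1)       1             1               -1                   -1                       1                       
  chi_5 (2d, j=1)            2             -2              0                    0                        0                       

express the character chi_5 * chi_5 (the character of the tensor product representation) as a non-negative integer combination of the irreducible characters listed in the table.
chi_5 tensor chi_5 = chi_1 + chi_2 + chi_3 + chi_4 (all other irreducibles have multiplicity 0).

Explanation: The character of a tensor product is the pointwise product (chi_5 * chi_5)(C) = chi_5(C) * chi_5(C):
  {e}: (2)*(2), {r^2}: (-2)*(-2), {r^1, r^3}: (0)*(0), {s, sr^2, ...}: (0)*(0), {sr, sr^3, ...}: (0)*(0)
so (chi_5 * chi_5) takes values
  {e} -> 4, {r^2} -> 4, {r^1, r^3} -> 0, {s, sr^2, ...} -> 0, {sr, sr^3, ...} -> 0.
Now take the inner product of this character with each irreducible chi from the table, <chi_5*chi_5, chi> = (1/8) sum_C |C| (chi_5*chi_5)(C) conj(chi(C)):
  <chi_5*chi_5, chi_1> = (1/8)[1*(4)*conj(1) + 1*(4)*conj(1) + 2*(0)*conj(1) + 2*(0)*conj(1) + 2*(0)*conj(1)]
      = (1/8)[(4) + (4) + (0) + (0) + (0)] = 8/8 = 1
  <chi_5*chi_5, chi_2> = (1/8)[1*(4)*conj(1) + 1*(4)*conj(1) + 2*(0)*conj(1) + 2*(0)*conj(-1) + 2*(0)*conj(-1)]
      = (1/8)[(4) + (4) + (0) + (0) + (0)] = 8/8 = 1
  <chi_5*chi_5, chi_3> = (1/8)[1*(4)*conj(1) + 1*(4)*conj(1) + 2*(0)*conj(-1) + 2*(0)*conj(1) + 2*(0)*conj(-1)]
      = (1/8)[(4) + (4) + (0) + (0) + (0)] = 8/8 = 1
  <chi_5*chi_5, chi_4> = (1/8)[1*(4)*conj(1) + 1*(4)*conj(1) + 2*(0)*conj(-1) + 2*(0)*conj(-1) + 2*(0)*conj(1)]
      = (1/8)[(4) + (4) + (0) + (0) + (0)] = 8/8 = 1
  <chi_5*chi_5, chi_5> = (1/8)[1*(4)*conj(2) + 1*(4)*conj(-2) + 2*(0)*conj(0) + 2*(0)*conj(0) + 2*(0)*conj(0)]
      = (1/8)[(8) + (-8) + (0) + (0) + (0)] = 0/8 = 0
Hence the multiplicities are chi_1: 1, chi_2: 1, chi_3: 1, chi_4: 1. Dimension check: dim(chi_5)*dim(chi_5) = 2*2 = 4 and sum (mult * dim) = 1*1 + 1*1 + 1*1 + 1*1 = 4.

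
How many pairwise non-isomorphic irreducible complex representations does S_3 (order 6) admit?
3

Why: The number of irreducible complex representations of a finite group equals its number of conjugacy classes. Conjugacy classes in S_3 correspond to cycle types, i.e. partitions of 3; there are p(3) = 3 of them, so S_3 (order 6) has exactly 3 irreducible complex representations.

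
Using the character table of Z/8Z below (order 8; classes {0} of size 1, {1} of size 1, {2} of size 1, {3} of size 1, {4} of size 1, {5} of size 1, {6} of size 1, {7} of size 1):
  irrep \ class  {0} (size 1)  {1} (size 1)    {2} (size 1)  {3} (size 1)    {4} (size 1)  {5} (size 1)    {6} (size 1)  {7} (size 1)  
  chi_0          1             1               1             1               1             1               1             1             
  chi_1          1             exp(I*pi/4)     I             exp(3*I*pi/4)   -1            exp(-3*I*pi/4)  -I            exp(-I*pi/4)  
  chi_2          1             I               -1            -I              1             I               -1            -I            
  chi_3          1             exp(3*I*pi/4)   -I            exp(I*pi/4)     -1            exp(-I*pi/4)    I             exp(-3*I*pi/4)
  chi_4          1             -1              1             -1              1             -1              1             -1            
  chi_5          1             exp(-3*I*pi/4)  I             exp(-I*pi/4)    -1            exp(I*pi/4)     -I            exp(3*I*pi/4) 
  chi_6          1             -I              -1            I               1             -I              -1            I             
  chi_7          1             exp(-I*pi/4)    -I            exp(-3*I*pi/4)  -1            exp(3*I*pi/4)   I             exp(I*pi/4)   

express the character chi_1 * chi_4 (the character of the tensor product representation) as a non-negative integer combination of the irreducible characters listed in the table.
chi_1 tensor chi_4 = chi_5 (all other irreducibles have multiplicity 0).

Derivation: The character of a tensor product is the pointwise product (chi_1 * chi_4)(C) = chi_1(C) * chi_4(C):
  {0}: (1)*(1), {1}: (exp(I*pi/4))*(-1), {2}: (I)*(1), {3}: (exp(3*I*pi/4))*(-1), {4}: (-1)*(1), {5}: (exp(-3*I*pi/4))*(-1), {6}: (-I)*(1), {7}: (exp(-I*pi/4))*(-1)
so (chi_1 * chi_4) takes values
  {0} -> 1, {1} -> -exp(I*pi/4), {2} -> I, {3} -> -exp(3*I*pi/4), {4} -> -1, {5} -> -exp(-3*I*pi/4), {6} -> -I, {7} -> -exp(-I*pi/4).
Now take the inner product of this character with each irreducible chi from the table, <chi_1*chi_4, chi> = (1/8) sum_C |C| (chi_1*chi_4)(C) conj(chi(C)):
  <chi_1*chi_4, chi_0> = (1/8)[1*(1)*conj(1) + 1*(-exp(I*pi/4))*conj(1) + 1*(I)*conj(1) + 1*(-exp(3*I*pi/4))*conj(1) + 1*(-1)*conj(1) + 1*(-exp(-3*I*pi/4))*conj(1) + 1*(-I)*conj(1) + 1*(-exp(-I*pi/4))*conj(1)]
      = (1/8)[(1) + (-exp(I*pi/4)) + (I) + (-exp(3*I*pi/4)) + (-1) + (-exp(-3*I*pi/4)) + (-I) + (-exp(-I*pi/4))] = 0/8 = 0
  <chi_1*chi_4, chi_1> = (1/8)[1*(1)*conj(1) + 1*(-exp(I*pi/4))*conj(exp(I*pi/4)) + 1*(I)*conj(I) + 1*(-exp(3*I*pi/4))*conj(exp(3*I*pi/4)) + 1*(-1)*conj(-1) + 1*(-exp(-3*I*pi/4))*conj(exp(-3*I*pi/4)) + 1*(-I)*conj(-I) + 1*(-exp(-I*pi/4))*conj(exp(-I*pi/4))]
      = (1/8)[(1) + (-1) + (1) + (-1) + (1) + (-1) + (1) + (-1)] = 0/8 = 0
  <chi_1*chi_4, chi_2> = (1/8)[1*(1)*conj(1) + 1*(-exp(I*pi/4))*conj(I) + 1*(I)*conj(-1) + 1*(-exp(3*I*pi/4))*conj(-I) + 1*(-1)*conj(1) + 1*(-exp(-3*I*pi/4))*conj(I) + 1*(-I)*conj(-1) + 1*(-exp(-I*pi/4))*conj(-I)]
      = (1/8)[(1) + (exp(3*I*pi/4)) + (-I) + (-exp(-3*I*pi/4)) + (-1) + (exp(-I*pi/4)) + (I) + (-exp(I*pi/4))] = 0/8 = 0
  <chi_1*chi_4, chi_3> = (1/8)[1*(1)*conj(1) + 1*(-exp(I*pi/4))*conj(exp(3*I*pi/4)) + 1*(I)*conj(-I) + 1*(-exp(3*I*pi/4))*conj(exp(I*pi/4)) + 1*(-1)*conj(-1) + 1*(-exp(-3*I*pi/4))*conj(exp(-I*pi/4)) + 1*(-I)*conj(I) + 1*(-exp(-I*pi/4))*conj(exp(-3*I*pi/4))]
      = (1/8)[(1) + (I) + (-1) + (-I) + (1) + (I) + (-1) + (-I)] = 0/8 = 0
  <chi_1*chi_4, chi_4> = (1/8)[1*(1)*conj(1) + 1*(-exp(I*pi/4))*conj(-1) + 1*(I)*conj(1) + 1*(-exp(3*I*pi/4))*conj(-1) + 1*(-1)*conj(1) + 1*(-exp(-3*I*pi/4))*conj(-1) + 1*(-I)*conj(1) + 1*(-exp(-I*pi/4))*conj(-1)]
      = (1/8)[(1) + (exp(I*pi/4)) + (I) + (exp(3*I*pi/4)) + (-1) + (exp(-3*I*pi/4)) + (-I) + (exp(-I*pi/4))] = 0/8 = 0
  <chi_1*chi_4, chi_5> = (1/8)[1*(1)*conj(1) + 1*(-exp(I*pi/4))*conj(exp(-3*I*pi/4)) + 1*(I)*conj(I) + 1*(-exp(3*I*pi/4))*conj(exp(-I*pi/4)) + 1*(-1)*conj(-1) + 1*(-exp(-3*I*pi/4))*conj(exp(I*pi/4)) + 1*(-I)*conj(-I) + 1*(-exp(-I*pi/4))*conj(exp(3*I*pi/4))]
      = (1/8)[(1) + (1) + (1) + (1) + (1) + (1) + (1) + (1)] = 8/8 = 1
  <chi_1*chi_4, chi_6> = (1/8)[1*(1)*conj(1) + 1*(-exp(I*pi/4))*conj(-I) + 1*(I)*conj(-1) + 1*(-exp(3*I*pi/4))*conj(I) + 1*(-1)*conj(1) + 1*(-exp(-3*I*pi/4))*conj(-I) + 1*(-I)*conj(-1) + 1*(-exp(-I*pi/4))*conj(I)]
      = (1/8)[(1) + (-exp(3*I*pi/4)) + (-I) + (exp(-3*I*pi/4)) + (-1) + (-exp(-I*pi/4)) + (I) + (exp(I*pi/4))] = 0/8 = 0
  <chi_1*chi_4, chi_7> = (1/8)[1*(1)*conj(1) + 1*(-exp(I*pi/4))*conj(exp(-I*pi/4)) + 1*(I)*conj(-I) + 1*(-exp(3*I*pi/4))*conj(exp(-3*I*pi/4)) + 1*(-1)*conj(-1) + 1*(-exp(-3*I*pi/4))*conj(exp(3*I*pi/4)) + 1*(-I)*conj(I) + 1*(-exp(-I*pi/4))*conj(exp(I*pi/4))]
      = (1/8)[(1) + (-I) + (-1) + (I) + (1) + (-I) + (-1) + (I)] = 0/8 = 0
(Exp terms are combined using exp(i*s)*conj(exp(i*t)) = exp(i*(s-t)), and sums of them are collapsed using the identity that for every m > 1 the m distinct m-th roots of unity sum to 0, e.g. 1 + exp(2*I*pi/3) + exp(-2*I*pi/3) = 0.)
Hence the multiplicities are chi_5: 1. Dimension check: dim(chi_1)*dim(chi_4) = 1*1 = 1 and sum (mult * dim) = 1*1 = 1.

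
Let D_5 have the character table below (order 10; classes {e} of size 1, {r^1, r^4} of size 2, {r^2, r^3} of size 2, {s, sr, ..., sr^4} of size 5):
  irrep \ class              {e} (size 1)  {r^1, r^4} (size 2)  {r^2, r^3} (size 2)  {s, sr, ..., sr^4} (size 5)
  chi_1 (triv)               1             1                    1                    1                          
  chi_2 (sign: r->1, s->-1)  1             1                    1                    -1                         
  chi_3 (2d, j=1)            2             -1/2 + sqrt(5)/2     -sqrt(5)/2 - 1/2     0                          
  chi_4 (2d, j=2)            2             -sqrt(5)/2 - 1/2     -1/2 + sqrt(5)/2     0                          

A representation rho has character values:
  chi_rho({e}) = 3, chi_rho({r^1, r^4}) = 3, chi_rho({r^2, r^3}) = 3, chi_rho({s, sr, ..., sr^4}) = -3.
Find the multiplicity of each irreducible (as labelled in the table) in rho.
Multiplicities: chi_1: 0, chi_2: 3, chi_3: 0, chi_4: 0.

Working: Use <chi_rho, chi> = (1/|G|) sum_C |C| * chi_rho(C) * conj(chi(C)) with |G| = 10 for each irreducible chi in the table:
  <chi_rho, chi_1> = (1/10)[1*(3)*conj(1) + 2*(3)*conj(1) + 2*(3)*conj(1) + 5*(-3)*conj(1)]
      = (1/10)[(3) + (6) + (6) + (-15)] = 0/10 = 0
  <chi_rho, chi_2> = (1/10)[1*(3)*conj(1) + 2*(3)*conj(1) + 2*(3)*conj(1) + 5*(-3)*conj(-1)]
      = (1/10)[(3) + (6) + (6) + (15)] = 30/10 = 3
  <chi_rho, chi_3> = (1/10)[1*(3)*conj(2) + 2*(3)*conj(-1/2 + sqrt(5)/2) + 2*(3)*conj(-sqrt(5)/2 - 1/2) + 5*(-3)*conj(0)]
      = (1/10)[(6) + (-3 + 3*sqrt(5)) + (-3*sqrt(5) - 3) + (0)] = 0/10 = 0
  <chi_rho, chi_4> = (1/10)[1*(3)*conj(2) + 2*(3)*conj(-sqrt(5)/2 - 1/2) + 2*(3)*conj(-1/2 + sqrt(5)/2) + 5*(-3)*conj(0)]
      = (1/10)[(6) + (-3*sqrt(5) - 3) + (-3 + 3*sqrt(5)) + (0)] = 0/10 = 0
Dimension check: dim(rho) = sum (mult * dim) = 0*1 + 3*1 + 0*2 + 0*2 = 3 = chi_rho(e) = 3.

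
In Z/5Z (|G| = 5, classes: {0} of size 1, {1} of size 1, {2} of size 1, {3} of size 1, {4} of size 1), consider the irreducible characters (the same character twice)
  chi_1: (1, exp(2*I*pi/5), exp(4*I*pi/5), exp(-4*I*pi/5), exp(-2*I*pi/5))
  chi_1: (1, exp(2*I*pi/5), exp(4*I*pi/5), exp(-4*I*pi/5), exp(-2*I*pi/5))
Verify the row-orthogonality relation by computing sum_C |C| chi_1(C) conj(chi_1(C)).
Sum = 5 = |G| = 5; so <chi_1, chi_1> = 1 (norm-1 confirms irreducibility).

Proof sketch: Compute term by term over conjugacy classes (|C| * chi_1(C) * conj(chi_1(C))):
  1*(1)*conj(1) + 1*(exp(2*I*pi/5))*conj(exp(2*I*pi/5)) + 1*(exp(4*I*pi/5))*conj(exp(4*I*pi/5)) + 1*(exp(-4*I*pi/5))*conj(exp(-4*I*pi/5)) + 1*(exp(-2*I*pi/5))*conj(exp(-2*I*pi/5))
  = (1) + (1) + (1) + (1) + (1)
  = 5.
(Exp terms are combined using exp(i*s)*conj(exp(i*t)) = exp(i*(s-t)), and sums of them are collapsed using the identity that for every m > 1 the m distinct m-th roots of unity sum to 0, e.g. 1 + exp(2*I*pi/3) + exp(-2*I*pi/3) = 0.)
Dividing by |G| = 5 gives 5/5 = 1, matching the row-orthogonality relation <chi_1, chi_1> = [chi_1 = chi_1].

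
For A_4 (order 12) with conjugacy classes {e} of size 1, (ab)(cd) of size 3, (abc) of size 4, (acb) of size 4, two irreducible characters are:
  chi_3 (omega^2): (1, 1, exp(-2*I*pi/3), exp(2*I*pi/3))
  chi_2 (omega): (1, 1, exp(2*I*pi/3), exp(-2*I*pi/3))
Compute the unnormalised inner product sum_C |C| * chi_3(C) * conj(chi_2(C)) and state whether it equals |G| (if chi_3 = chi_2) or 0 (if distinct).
Sum = 0; so <chi_3, chi_2> = 0 (distinct irreducibles are orthogonal).

Working: Compute term by term over conjugacy classes (|C| * chi_3(C) * conj(chi_2(C))):
  1*(1)*conj(1) + 3*(1)*conj(1) + 4*(exp(-2*I*pi/3))*conj(exp(2*I*pi/3)) + 4*(exp(2*I*pi/3))*conj(exp(-2*I*pi/3))
  = (1) + (3) + (4*exp(2*I*pi/3)) + (4*exp(-2*I*pi/3))
  = 0.
(Exp terms are combined using exp(i*s)*conj(exp(i*t)) = exp(i*(s-t)), and sums of them are collapsed using the identity that for every m > 1 the m distinct m-th roots of unity sum to 0, e.g. 1 + exp(2*I*pi/3) + exp(-2*I*pi/3) = 0.)
Dividing by |G| = 12 gives 0/12 = 0, matching the row-orthogonality relation <chi_3, chi_2> = [chi_3 = chi_2].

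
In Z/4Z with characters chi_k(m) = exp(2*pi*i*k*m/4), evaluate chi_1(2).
chi_1(2) = zeta_4^2 = -1

Argument: chi_1(2) = zeta_4^(1*2) = zeta_4^2. Since zeta_4^4 = 1, this equals zeta_4^2 = exp(2*pi*i*2/4) = -1.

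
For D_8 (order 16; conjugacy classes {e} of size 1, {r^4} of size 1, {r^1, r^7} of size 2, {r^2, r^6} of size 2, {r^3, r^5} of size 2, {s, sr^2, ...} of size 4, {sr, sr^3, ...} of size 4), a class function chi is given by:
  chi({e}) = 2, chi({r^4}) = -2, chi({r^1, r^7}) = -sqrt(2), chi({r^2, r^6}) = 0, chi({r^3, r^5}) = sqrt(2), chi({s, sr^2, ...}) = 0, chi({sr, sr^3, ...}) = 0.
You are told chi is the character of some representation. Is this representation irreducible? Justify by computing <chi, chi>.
Irreducible: <chi, chi> = 1.

Solution. <chi, chi> = (1/|G|) sum_C |C| * |chi(C)|^2 = (1/16)[1*|2|^2 + 1*|-2|^2 + 2*|-sqrt(2)|^2 + 2*|0|^2 + 2*|sqrt(2)|^2 + 4*|0|^2 + 4*|0|^2]
  = (1/16)[(4) + (4) + (4) + (0) + (4) + (0) + (0)] = 16/16 = 1.
A character is irreducible iff <chi, chi> = 1, so this representation is irreducible.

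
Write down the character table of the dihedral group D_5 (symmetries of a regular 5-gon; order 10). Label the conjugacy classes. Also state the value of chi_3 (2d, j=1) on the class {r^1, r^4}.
Conjugacy classes: {e} of size 1, {r^1, r^4} of size 2, {r^2, r^3} of size 2, {s, sr, ..., sr^4} of size 5.
Character table:
  irrep \ class              {e} (size 1)  {r^1, r^4} (size 2)  {r^2, r^3} (size 2)  {s, sr, ..., sr^4} (size 5)
  chi_1 (triv)               1             1                    1                    1                          
  chi_2 (sign: r->1, s->-1)  1             1                    1                    -1                         
  chi_3 (2d, j=1)            2             -1/2 + sqrt(5)/2     -sqrt(5)/2 - 1/2     0                          
  chi_4 (2d, j=2)            2             -sqrt(5)/2 - 1/2     -1/2 + sqrt(5)/2     0                          

Spot check: chi_3 (2d, j=1) on {r^1, r^4} = -1/2 + sqrt(5)/2.

Proof sketch: D_5 has order 2*5 = 10 with 4 conjugacy classes, hence 4 irreducibles. Sum of squared dims 1 + 1 + 4 + 4 = 10 = |G|. Linear characters come from the abelianisation; the 2-dimensional irreps have character r^k -> 2*cos(2*pi*j*k/5), reflections -> 0.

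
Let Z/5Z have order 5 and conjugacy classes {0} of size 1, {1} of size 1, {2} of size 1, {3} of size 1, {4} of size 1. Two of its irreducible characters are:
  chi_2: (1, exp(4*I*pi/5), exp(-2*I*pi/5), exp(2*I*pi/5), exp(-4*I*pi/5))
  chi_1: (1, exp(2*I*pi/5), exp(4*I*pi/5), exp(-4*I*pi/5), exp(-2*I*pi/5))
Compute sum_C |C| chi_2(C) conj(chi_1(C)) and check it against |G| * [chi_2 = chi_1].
Sum = 0; so <chi_2, chi_1> = 0 (distinct irreducibles are orthogonal).

Derivation: Compute term by term over conjugacy classes (|C| * chi_2(C) * conj(chi_1(C))):
  1*(1)*conj(1) + 1*(exp(4*I*pi/5))*conj(exp(2*I*pi/5)) + 1*(exp(-2*I*pi/5))*conj(exp(4*I*pi/5)) + 1*(exp(2*I*pi/5))*conj(exp(-4*I*pi/5)) + 1*(exp(-4*I*pi/5))*conj(exp(-2*I*pi/5))
  = (1) + (exp(2*I*pi/5)) + (exp(4*I*pi/5)) + (exp(-4*I*pi/5)) + (exp(-2*I*pi/5))
  = 0.
(Exp terms are combined using exp(i*s)*conj(exp(i*t)) = exp(i*(s-t)), and sums of them are collapsed using the identity that for every m > 1 the m distinct m-th roots of unity sum to 0, e.g. 1 + exp(2*I*pi/3) + exp(-2*I*pi/3) = 0.)
Dividing by |G| = 5 gives 0/5 = 0, matching the row-orthogonality relation <chi_2, chi_1> = [chi_2 = chi_1].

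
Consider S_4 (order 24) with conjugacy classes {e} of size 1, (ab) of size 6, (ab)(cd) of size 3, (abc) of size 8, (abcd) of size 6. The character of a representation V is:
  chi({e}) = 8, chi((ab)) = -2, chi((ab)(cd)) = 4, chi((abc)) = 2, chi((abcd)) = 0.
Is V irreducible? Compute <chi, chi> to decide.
Not irreducible (reducible): <chi, chi> = 7 > 1.

<chi, chi> = (1/|G|) sum_C |C| * |chi(C)|^2 = (1/24)[1*|8|^2 + 6*|-2|^2 + 3*|4|^2 + 8*|2|^2 + 6*|0|^2]
  = (1/24)[(64) + (24) + (48) + (32) + (0)] = 168/24 = 7.
A character is irreducible iff <chi, chi> = 1, so this representation is reducible.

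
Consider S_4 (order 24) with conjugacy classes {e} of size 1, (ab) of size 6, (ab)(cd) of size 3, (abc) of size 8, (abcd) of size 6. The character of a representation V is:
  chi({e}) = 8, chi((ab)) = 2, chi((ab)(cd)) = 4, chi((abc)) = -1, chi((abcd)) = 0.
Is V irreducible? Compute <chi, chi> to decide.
Not irreducible (reducible): <chi, chi> = 6 > 1.

Argument: <chi, chi> = (1/|G|) sum_C |C| * |chi(C)|^2 = (1/24)[1*|8|^2 + 6*|2|^2 + 3*|4|^2 + 8*|-1|^2 + 6*|0|^2]
  = (1/24)[(64) + (24) + (48) + (8) + (0)] = 144/24 = 6.
A character is irreducible iff <chi, chi> = 1, so this representation is reducible.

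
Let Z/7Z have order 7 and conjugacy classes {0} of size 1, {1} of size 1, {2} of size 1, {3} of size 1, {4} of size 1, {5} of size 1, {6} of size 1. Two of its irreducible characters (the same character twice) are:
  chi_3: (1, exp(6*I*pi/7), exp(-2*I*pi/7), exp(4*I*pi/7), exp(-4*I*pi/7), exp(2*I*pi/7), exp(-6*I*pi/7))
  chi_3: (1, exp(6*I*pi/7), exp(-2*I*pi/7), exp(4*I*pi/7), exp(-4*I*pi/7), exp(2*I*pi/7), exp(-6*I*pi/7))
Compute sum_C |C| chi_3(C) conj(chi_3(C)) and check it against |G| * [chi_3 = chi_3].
Sum = 7 = |G| = 7; so <chi_3, chi_3> = 1 (norm-1 confirms irreducibility).

Details: Compute term by term over conjugacy classes (|C| * chi_3(C) * conj(chi_3(C))):
  1*(1)*conj(1) + 1*(exp(6*I*pi/7))*conj(exp(6*I*pi/7)) + 1*(exp(-2*I*pi/7))*conj(exp(-2*I*pi/7)) + 1*(exp(4*I*pi/7))*conj(exp(4*I*pi/7)) + 1*(exp(-4*I*pi/7))*conj(exp(-4*I*pi/7)) + 1*(exp(2*I*pi/7))*conj(exp(2*I*pi/7)) + 1*(exp(-6*I*pi/7))*conj(exp(-6*I*pi/7))
  = (1) + (1) + (1) + (1) + (1) + (1) + (1)
  = 7.
(Exp terms are combined using exp(i*s)*conj(exp(i*t)) = exp(i*(s-t)), and sums of them are collapsed using the identity that for every m > 1 the m distinct m-th roots of unity sum to 0, e.g. 1 + exp(2*I*pi/3) + exp(-2*I*pi/3) = 0.)
Dividing by |G| = 7 gives 7/7 = 1, matching the row-orthogonality relation <chi_3, chi_3> = [chi_3 = chi_3].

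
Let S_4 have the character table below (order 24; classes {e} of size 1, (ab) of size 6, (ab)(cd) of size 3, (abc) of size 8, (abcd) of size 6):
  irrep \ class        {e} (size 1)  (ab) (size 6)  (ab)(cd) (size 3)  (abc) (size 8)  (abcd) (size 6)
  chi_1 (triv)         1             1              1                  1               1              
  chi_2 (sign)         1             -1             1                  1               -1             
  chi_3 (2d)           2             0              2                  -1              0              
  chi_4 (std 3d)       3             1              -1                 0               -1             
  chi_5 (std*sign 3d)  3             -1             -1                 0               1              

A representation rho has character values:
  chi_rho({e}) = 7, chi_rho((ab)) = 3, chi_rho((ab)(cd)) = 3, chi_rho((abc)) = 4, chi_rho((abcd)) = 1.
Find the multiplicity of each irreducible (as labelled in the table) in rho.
Multiplicities: chi_1: 3, chi_2: 1, chi_3: 0, chi_4: 1, chi_5: 0.

Proof sketch: Use <chi_rho, chi> = (1/|G|) sum_C |C| * chi_rho(C) * conj(chi(C)) with |G| = 24 for each irreducible chi in the table:
  <chi_rho, chi_1> = (1/24)[1*(7)*conj(1) + 6*(3)*conj(1) + 3*(3)*conj(1) + 8*(4)*conj(1) + 6*(1)*conj(1)]
      = (1/24)[(7) + (18) + (9) + (32) + (6)] = 72/24 = 3
  <chi_rho, chi_2> = (1/24)[1*(7)*conj(1) + 6*(3)*conj(-1) + 3*(3)*conj(1) + 8*(4)*conj(1) + 6*(1)*conj(-1)]
      = (1/24)[(7) + (-18) + (9) + (32) + (-6)] = 24/24 = 1
  <chi_rho, chi_3> = (1/24)[1*(7)*conj(2) + 6*(3)*conj(0) + 3*(3)*conj(2) + 8*(4)*conj(-1) + 6*(1)*conj(0)]
      = (1/24)[(14) + (0) + (18) + (-32) + (0)] = 0/24 = 0
  <chi_rho, chi_4> = (1/24)[1*(7)*conj(3) + 6*(3)*conj(1) + 3*(3)*conj(-1) + 8*(4)*conj(0) + 6*(1)*conj(-1)]
      = (1/24)[(21) + (18) + (-9) + (0) + (-6)] = 24/24 = 1
  <chi_rho, chi_5> = (1/24)[1*(7)*conj(3) + 6*(3)*conj(-1) + 3*(3)*conj(-1) + 8*(4)*conj(0) + 6*(1)*conj(1)]
      = (1/24)[(21) + (-18) + (-9) + (0) + (6)] = 0/24 = 0
Dimension check: dim(rho) = sum (mult * dim) = 3*1 + 1*1 + 0*2 + 1*3 + 0*3 = 7 = chi_rho(e) = 7.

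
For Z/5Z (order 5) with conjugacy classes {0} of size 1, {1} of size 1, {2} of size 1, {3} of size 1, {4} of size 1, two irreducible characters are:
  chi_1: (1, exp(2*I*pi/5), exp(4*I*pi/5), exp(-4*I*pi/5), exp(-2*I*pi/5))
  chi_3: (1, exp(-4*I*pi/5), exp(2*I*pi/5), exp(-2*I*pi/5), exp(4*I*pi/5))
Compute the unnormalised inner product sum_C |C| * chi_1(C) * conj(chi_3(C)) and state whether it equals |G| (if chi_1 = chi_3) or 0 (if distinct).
Sum = 0; so <chi_1, chi_3> = 0 (distinct irreducibles are orthogonal).

Compute term by term over conjugacy classes (|C| * chi_1(C) * conj(chi_3(C))):
  1*(1)*conj(1) + 1*(exp(2*I*pi/5))*conj(exp(-4*I*pi/5)) + 1*(exp(4*I*pi/5))*conj(exp(2*I*pi/5)) + 1*(exp(-4*I*pi/5))*conj(exp(-2*I*pi/5)) + 1*(exp(-2*I*pi/5))*conj(exp(4*I*pi/5))
  = (1) + (exp(-4*I*pi/5)) + (exp(2*I*pi/5)) + (exp(-2*I*pi/5)) + (exp(4*I*pi/5))
  = 0.
(Exp terms are combined using exp(i*s)*conj(exp(i*t)) = exp(i*(s-t)), and sums of them are collapsed using the identity that for every m > 1 the m distinct m-th roots of unity sum to 0, e.g. 1 + exp(2*I*pi/3) + exp(-2*I*pi/3) = 0.)
Dividing by |G| = 5 gives 0/5 = 0, matching the row-orthogonality relation <chi_1, chi_3> = [chi_1 = chi_3].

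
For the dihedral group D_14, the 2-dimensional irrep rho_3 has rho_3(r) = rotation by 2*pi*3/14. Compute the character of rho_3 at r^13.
chi_{rho_3}(r^13) = 2*cos(2*pi*3*13/14) = 2*cos(3*pi/7)

Reasoning: rho_3(r^13) is rotation by angle 2*pi*3*13/14, whose trace is 2*cos(2*pi*3*13/14) = 2*cos(3*pi/7).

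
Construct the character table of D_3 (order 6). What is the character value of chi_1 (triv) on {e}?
Conjugacy classes: {e} of size 1, {r^1, r^2} of size 2, {s, sr, ..., sr^2} of size 3.
Character table:
  irrep \ class              {e} (size 1)  {r^1, r^2} (size 2)  {s, sr, ..., sr^2} (size 3)
  chi_1 (triv)               1             1                    1                          
  chi_2 (sign: r->1, s->-1)  1             1                    -1                         
  chi_3 (2d, j=1)            2             -1                   0                          

Spot check: chi_1 (triv) on {e} = 1.

Working: D_3 has order 2*3 = 6 with 3 conjugacy classes, hence 3 irreducibles. Sum of squared dims 1 + 1 + 4 = 6 = |G|. Linear characters come from the abelianisation; the 2-dimensional irreps have character r^k -> 2*cos(2*pi*j*k/3), reflections -> 0.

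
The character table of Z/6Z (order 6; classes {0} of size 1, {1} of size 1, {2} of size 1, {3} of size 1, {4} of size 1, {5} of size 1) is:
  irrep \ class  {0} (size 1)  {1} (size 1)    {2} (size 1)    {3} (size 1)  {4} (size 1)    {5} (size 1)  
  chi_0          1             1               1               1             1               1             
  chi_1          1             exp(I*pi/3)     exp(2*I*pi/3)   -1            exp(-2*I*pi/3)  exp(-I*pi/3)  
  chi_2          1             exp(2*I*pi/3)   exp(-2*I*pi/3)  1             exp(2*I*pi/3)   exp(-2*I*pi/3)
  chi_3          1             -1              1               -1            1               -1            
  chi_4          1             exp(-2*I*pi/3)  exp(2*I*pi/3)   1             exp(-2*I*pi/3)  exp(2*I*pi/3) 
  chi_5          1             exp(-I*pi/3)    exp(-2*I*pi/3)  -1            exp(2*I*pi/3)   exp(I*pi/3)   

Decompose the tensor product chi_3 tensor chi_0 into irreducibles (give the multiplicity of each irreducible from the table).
chi_3 tensor chi_0 = chi_3 (all other irreducibles have multiplicity 0).

The character of a tensor product is the pointwise product (chi_3 * chi_0)(C) = chi_3(C) * chi_0(C):
  {0}: (1)*(1), {1}: (-1)*(1), {2}: (1)*(1), {3}: (-1)*(1), {4}: (1)*(1), {5}: (-1)*(1)
so (chi_3 * chi_0) takes values
  {0} -> 1, {1} -> -1, {2} -> 1, {3} -> -1, {4} -> 1, {5} -> -1.
Now take the inner product of this character with each irreducible chi from the table, <chi_3*chi_0, chi> = (1/6) sum_C |C| (chi_3*chi_0)(C) conj(chi(C)):
  <chi_3*chi_0, chi_0> = (1/6)[1*(1)*conj(1) + 1*(-1)*conj(1) + 1*(1)*conj(1) + 1*(-1)*conj(1) + 1*(1)*conj(1) + 1*(-1)*conj(1)]
      = (1/6)[(1) + (-1) + (1) + (-1) + (1) + (-1)] = 0/6 = 0
  <chi_3*chi_0, chi_1> = (1/6)[1*(1)*conj(1) + 1*(-1)*conj(exp(I*pi/3)) + 1*(1)*conj(exp(2*I*pi/3)) + 1*(-1)*conj(-1) + 1*(1)*conj(exp(-2*I*pi/3)) + 1*(-1)*conj(exp(-I*pi/3))]
      = (1/6)[(1) + (-exp(-I*pi/3)) + (exp(-2*I*pi/3)) + (1) + (exp(2*I*pi/3)) + (-exp(I*pi/3))] = 0/6 = 0
  <chi_3*chi_0, chi_2> = (1/6)[1*(1)*conj(1) + 1*(-1)*conj(exp(2*I*pi/3)) + 1*(1)*conj(exp(-2*I*pi/3)) + 1*(-1)*conj(1) + 1*(1)*conj(exp(2*I*pi/3)) + 1*(-1)*conj(exp(-2*I*pi/3))]
      = (1/6)[(1) + (-exp(-2*I*pi/3)) + (exp(2*I*pi/3)) + (-1) + (exp(-2*I*pi/3)) + (-exp(2*I*pi/3))] = 0/6 = 0
  <chi_3*chi_0, chi_3> = (1/6)[1*(1)*conj(1) + 1*(-1)*conj(-1) + 1*(1)*conj(1) + 1*(-1)*conj(-1) + 1*(1)*conj(1) + 1*(-1)*conj(-1)]
      = (1/6)[(1) + (1) + (1) + (1) + (1) + (1)] = 6/6 = 1
  <chi_3*chi_0, chi_4> = (1/6)[1*(1)*conj(1) + 1*(-1)*conj(exp(-2*I*pi/3)) + 1*(1)*conj(exp(2*I*pi/3)) + 1*(-1)*conj(1) + 1*(1)*conj(exp(-2*I*pi/3)) + 1*(-1)*conj(exp(2*I*pi/3))]
      = (1/6)[(1) + (-exp(2*I*pi/3)) + (exp(-2*I*pi/3)) + (-1) + (exp(2*I*pi/3)) + (-exp(-2*I*pi/3))] = 0/6 = 0
  <chi_3*chi_0, chi_5> = (1/6)[1*(1)*conj(1) + 1*(-1)*conj(exp(-I*pi/3)) + 1*(1)*conj(exp(-2*I*pi/3)) + 1*(-1)*conj(-1) + 1*(1)*conj(exp(2*I*pi/3)) + 1*(-1)*conj(exp(I*pi/3))]
      = (1/6)[(1) + (-exp(I*pi/3)) + (exp(2*I*pi/3)) + (1) + (exp(-2*I*pi/3)) + (-exp(-I*pi/3))] = 0/6 = 0
(Exp terms are combined using exp(i*s)*conj(exp(i*t)) = exp(i*(s-t)), and sums of them are collapsed using the identity that for every m > 1 the m distinct m-th roots of unity sum to 0, e.g. 1 + exp(2*I*pi/3) + exp(-2*I*pi/3) = 0.)
Hence the multiplicities are chi_3: 1. Dimension check: dim(chi_3)*dim(chi_0) = 1*1 = 1 and sum (mult * dim) = 1*1 = 1.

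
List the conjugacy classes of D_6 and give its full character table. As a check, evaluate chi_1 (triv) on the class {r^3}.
Conjugacy classes: {e} of size 1, {r^3} of size 1, {r^1, r^5} of size 2, {r^2, r^4} of size 2, {s, sr^2, ...} of size 3, {sr, sr^3, ...} of size 3.
Character table:
  irrep \ class              {e} (size 1)  {r^3} (size 1)  {r^1, r^5} (size 2)  {r^2, r^4} (size 2)  {s, sr^2, ...} (size 3)  {sr, sr^3, ...} (size 3)
  chi_1 (triv)               1             1               1                    1                    1                        1                       
  chi_2 (sign: r->1, s->-1)  1             1               1                    1                    -1                       -1                      
  chi_3 (r->-1, s->1)        1             -1              -1                   1                    1                        -1                      
  chi_4 (r->-1, s->-1)       1             -1              -1                   1                    -1                       1                       
  chi_5 (2d, j=1)            2             -2              1                    -1                   0                        0                       
  chi_6 (2d, j=2)            2             2               -1                   -1                   0                        0                       

Spot check: chi_1 (triv) on {r^3} = 1.

Justification: D_6 has order 2*6 = 12 with 6 conjugacy classes, hence 6 irreducibles. Sum of squared dims 1 + 1 + 1 + 1 + 4 + 4 = 12 = |G|. Linear characters come from the abelianisation; the 2-dimensional irreps have character r^k -> 2*cos(2*pi*j*k/6), reflections -> 0.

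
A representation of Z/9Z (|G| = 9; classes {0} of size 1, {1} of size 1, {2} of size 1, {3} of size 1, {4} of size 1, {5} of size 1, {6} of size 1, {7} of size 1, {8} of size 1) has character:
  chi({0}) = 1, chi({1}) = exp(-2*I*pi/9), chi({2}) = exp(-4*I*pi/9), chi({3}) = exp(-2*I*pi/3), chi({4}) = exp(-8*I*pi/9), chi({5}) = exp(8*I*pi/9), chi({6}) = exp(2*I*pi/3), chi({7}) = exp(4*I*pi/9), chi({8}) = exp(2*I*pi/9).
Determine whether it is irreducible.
Irreducible: <chi, chi> = 1.

Reasoning: <chi, chi> = (1/|G|) sum_C |C| * |chi(C)|^2 = (1/9)[1*|1|^2 + 1*|exp(-2*I*pi/9)|^2 + 1*|exp(-4*I*pi/9)|^2 + 1*|exp(-2*I*pi/3)|^2 + 1*|exp(-8*I*pi/9)|^2 + 1*|exp(8*I*pi/9)|^2 + 1*|exp(2*I*pi/3)|^2 + 1*|exp(4*I*pi/9)|^2 + 1*|exp(2*I*pi/9)|^2]
  = (1/9)[(1) + (1) + (1) + (1) + (1) + (1) + (1) + (1) + (1)] = 9/9 = 1.
(Exp terms are combined using exp(i*s)*conj(exp(i*t)) = exp(i*(s-t)), and sums of them are collapsed using the identity that for every m > 1 the m distinct m-th roots of unity sum to 0, e.g. 1 + exp(2*I*pi/3) + exp(-2*I*pi/3) = 0.)
A character is irreducible iff <chi, chi> = 1, so this representation is irreducible.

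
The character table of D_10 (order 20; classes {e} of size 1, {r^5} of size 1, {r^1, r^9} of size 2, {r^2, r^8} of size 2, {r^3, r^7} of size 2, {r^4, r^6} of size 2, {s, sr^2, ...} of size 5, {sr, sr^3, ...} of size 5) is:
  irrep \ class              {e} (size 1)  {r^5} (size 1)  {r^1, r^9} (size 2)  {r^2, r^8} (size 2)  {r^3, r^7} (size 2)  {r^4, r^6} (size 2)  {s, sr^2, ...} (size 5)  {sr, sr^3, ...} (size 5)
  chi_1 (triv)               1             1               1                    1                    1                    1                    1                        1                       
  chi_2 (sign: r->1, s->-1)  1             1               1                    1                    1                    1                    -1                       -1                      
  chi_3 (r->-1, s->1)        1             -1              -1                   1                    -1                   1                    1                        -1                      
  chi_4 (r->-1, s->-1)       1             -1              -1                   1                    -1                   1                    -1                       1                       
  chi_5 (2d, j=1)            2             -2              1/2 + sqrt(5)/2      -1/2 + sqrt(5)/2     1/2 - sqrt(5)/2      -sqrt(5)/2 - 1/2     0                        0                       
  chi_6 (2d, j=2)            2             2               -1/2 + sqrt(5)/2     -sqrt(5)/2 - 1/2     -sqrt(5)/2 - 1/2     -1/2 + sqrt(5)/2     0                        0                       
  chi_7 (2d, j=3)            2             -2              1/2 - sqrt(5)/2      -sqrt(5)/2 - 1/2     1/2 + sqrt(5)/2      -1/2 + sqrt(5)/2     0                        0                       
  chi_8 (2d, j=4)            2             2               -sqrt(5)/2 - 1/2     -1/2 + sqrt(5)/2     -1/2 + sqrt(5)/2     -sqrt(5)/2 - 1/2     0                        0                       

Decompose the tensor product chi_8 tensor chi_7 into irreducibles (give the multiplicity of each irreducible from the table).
chi_8 tensor chi_7 = chi_5 + chi_7 (all other irreducibles have multiplicity 0).

Solution. The character of a tensor product is the pointwise product (chi_8 * chi_7)(C) = chi_8(C) * chi_7(C):
  {e}: (2)*(2), {r^5}: (2)*(-2), {r^1, r^9}: (-sqrt(5)/2 - 1/2)*(1/2 - sqrt(5)/2), {r^2, r^8}: (-1/2 + sqrt(5)/2)*(-sqrt(5)/2 - 1/2), {r^3, r^7}: (-1/2 + sqrt(5)/2)*(1/2 + sqrt(5)/2), {r^4, r^6}: (-sqrt(5)/2 - 1/2)*(-1/2 + sqrt(5)/2), {s, sr^2, ...}: (0)*(0), {sr, sr^3, ...}: (0)*(0)
so (chi_8 * chi_7) takes values
  {e} -> 4, {r^5} -> -4, {r^1, r^9} -> 1, {r^2, r^8} -> -1, {r^3, r^7} -> 1, {r^4, r^6} -> -1, {s, sr^2, ...} -> 0, {sr, sr^3, ...} -> 0.
Now take the inner product of this character with each irreducible chi from the table, <chi_8*chi_7, chi> = (1/20) sum_C |C| (chi_8*chi_7)(C) conj(chi(C)):
  <chi_8*chi_7, chi_1> = (1/20)[1*(4)*conj(1) + 1*(-4)*conj(1) + 2*(1)*conj(1) + 2*(-1)*conj(1) + 2*(1)*conj(1) + 2*(-1)*conj(1) + 5*(0)*conj(1) + 5*(0)*conj(1)]
      = (1/20)[(4) + (-4) + (2) + (-2) + (2) + (-2) + (0) + (0)] = 0/20 = 0
  <chi_8*chi_7, chi_2> = (1/20)[1*(4)*conj(1) + 1*(-4)*conj(1) + 2*(1)*conj(1) + 2*(-1)*conj(1) + 2*(1)*conj(1) + 2*(-1)*conj(1) + 5*(0)*conj(-1) + 5*(0)*conj(-1)]
      = (1/20)[(4) + (-4) + (2) + (-2) + (2) + (-2) + (0) + (0)] = 0/20 = 0
  <chi_8*chi_7, chi_3> = (1/20)[1*(4)*conj(1) + 1*(-4)*conj(-1) + 2*(1)*conj(-1) + 2*(-1)*conj(1) + 2*(1)*conj(-1) + 2*(-1)*conj(1) + 5*(0)*conj(1) + 5*(0)*conj(-1)]
      = (1/20)[(4) + (4) + (-2) + (-2) + (-2) + (-2) + (0) + (0)] = 0/20 = 0
  <chi_8*chi_7, chi_4> = (1/20)[1*(4)*conj(1) + 1*(-4)*conj(-1) + 2*(1)*conj(-1) + 2*(-1)*conj(1) + 2*(1)*conj(-1) + 2*(-1)*conj(1) + 5*(0)*conj(-1) + 5*(0)*conj(1)]
      = (1/20)[(4) + (4) + (-2) + (-2) + (-2) + (-2) + (0) + (0)] = 0/20 = 0
  <chi_8*chi_7, chi_5> = (1/20)[1*(4)*conj(2) + 1*(-4)*conj(-2) + 2*(1)*conj(1/2 + sqrt(5)/2) + 2*(-1)*conj(-1/2 + sqrt(5)/2) + 2*(1)*conj(1/2 - sqrt(5)/2) + 2*(-1)*conj(-sqrt(5)/2 - 1/2) + 5*(0)*conj(0) + 5*(0)*conj(0)]
      = (1/20)[(8) + (8) + (1 + sqrt(5)) + (1 - sqrt(5)) + (1 - sqrt(5)) + (1 + sqrt(5)) + (0) + (0)] = 20/20 = 1
  <chi_8*chi_7, chi_6> = (1/20)[1*(4)*conj(2) + 1*(-4)*conj(2) + 2*(1)*conj(-1/2 + sqrt(5)/2) + 2*(-1)*conj(-sqrt(5)/2 - 1/2) + 2*(1)*conj(-sqrt(5)/2 - 1/2) + 2*(-1)*conj(-1/2 + sqrt(5)/2) + 5*(0)*conj(0) + 5*(0)*conj(0)]
      = (1/20)[(8) + (-8) + (-1 + sqrt(5)) + (1 + sqrt(5)) + (-sqrt(5) - 1) + (1 - sqrt(5)) + (0) + (0)] = 0/20 = 0
  <chi_8*chi_7, chi_7> = (1/20)[1*(4)*conj(2) + 1*(-4)*conj(-2) + 2*(1)*conj(1/2 - sqrt(5)/2) + 2*(-1)*conj(-sqrt(5)/2 - 1/2) + 2*(1)*conj(1/2 + sqrt(5)/2) + 2*(-1)*conj(-1/2 + sqrt(5)/2) + 5*(0)*conj(0) + 5*(0)*conj(0)]
      = (1/20)[(8) + (8) + (1 - sqrt(5)) + (1 + sqrt(5)) + (1 + sqrt(5)) + (1 - sqrt(5)) + (0) + (0)] = 20/20 = 1
  <chi_8*chi_7, chi_8> = (1/20)[1*(4)*conj(2) + 1*(-4)*conj(2) + 2*(1)*conj(-sqrt(5)/2 - 1/2) + 2*(-1)*conj(-1/2 + sqrt(5)/2) + 2*(1)*conj(-1/2 + sqrt(5)/2) + 2*(-1)*conj(-sqrt(5)/2 - 1/2) + 5*(0)*conj(0) + 5*(0)*conj(0)]
      = (1/20)[(8) + (-8) + (-sqrt(5) - 1) + (1 - sqrt(5)) + (-1 + sqrt(5)) + (1 + sqrt(5)) + (0) + (0)] = 0/20 = 0
Hence the multiplicities are chi_5: 1, chi_7: 1. Dimension check: dim(chi_8)*dim(chi_7) = 2*2 = 4 and sum (mult * dim) = 1*2 + 1*2 = 4.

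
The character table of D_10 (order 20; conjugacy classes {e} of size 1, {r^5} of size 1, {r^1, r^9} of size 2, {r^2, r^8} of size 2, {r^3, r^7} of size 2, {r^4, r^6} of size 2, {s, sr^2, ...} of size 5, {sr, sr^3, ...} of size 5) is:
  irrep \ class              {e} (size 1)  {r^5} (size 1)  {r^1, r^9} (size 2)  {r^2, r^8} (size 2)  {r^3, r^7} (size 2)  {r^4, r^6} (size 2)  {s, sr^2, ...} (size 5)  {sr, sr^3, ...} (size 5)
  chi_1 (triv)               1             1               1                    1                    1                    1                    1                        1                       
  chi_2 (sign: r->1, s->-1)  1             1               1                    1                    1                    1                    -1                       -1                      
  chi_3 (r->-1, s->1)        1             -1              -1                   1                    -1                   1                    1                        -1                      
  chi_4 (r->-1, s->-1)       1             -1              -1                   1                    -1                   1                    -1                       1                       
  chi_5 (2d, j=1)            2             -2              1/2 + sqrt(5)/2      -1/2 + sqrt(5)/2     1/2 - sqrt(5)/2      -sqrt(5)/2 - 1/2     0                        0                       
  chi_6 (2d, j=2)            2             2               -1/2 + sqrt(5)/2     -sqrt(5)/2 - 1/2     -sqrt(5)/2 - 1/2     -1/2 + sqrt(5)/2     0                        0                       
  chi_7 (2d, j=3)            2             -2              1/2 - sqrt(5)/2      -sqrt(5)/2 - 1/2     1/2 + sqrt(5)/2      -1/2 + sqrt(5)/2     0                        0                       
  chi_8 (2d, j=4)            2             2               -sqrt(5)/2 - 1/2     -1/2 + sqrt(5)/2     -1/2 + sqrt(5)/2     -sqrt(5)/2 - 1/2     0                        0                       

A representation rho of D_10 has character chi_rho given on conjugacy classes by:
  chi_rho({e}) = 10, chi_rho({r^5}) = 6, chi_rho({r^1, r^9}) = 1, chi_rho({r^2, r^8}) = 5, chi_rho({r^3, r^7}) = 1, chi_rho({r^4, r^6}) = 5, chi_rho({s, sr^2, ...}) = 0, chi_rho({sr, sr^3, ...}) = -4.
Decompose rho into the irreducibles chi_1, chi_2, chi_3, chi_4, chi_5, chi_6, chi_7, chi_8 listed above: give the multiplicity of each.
Multiplicities: chi_1: 1, chi_2: 3, chi_3: 2, chi_4: 0, chi_5: 0, chi_6: 1, chi_7: 0, chi_8: 1.

Solution. Use <chi_rho, chi> = (1/|G|) sum_C |C| * chi_rho(C) * conj(chi(C)) with |G| = 20 for each irreducible chi in the table:
  <chi_rho, chi_1> = (1/20)[1*(10)*conj(1) + 1*(6)*conj(1) + 2*(1)*conj(1) + 2*(5)*conj(1) + 2*(1)*conj(1) + 2*(5)*conj(1) + 5*(0)*conj(1) + 5*(-4)*conj(1)]
      = (1/20)[(10) + (6) + (2) + (10) + (2) + (10) + (0) + (-20)] = 20/20 = 1
  <chi_rho, chi_2> = (1/20)[1*(10)*conj(1) + 1*(6)*conj(1) + 2*(1)*conj(1) + 2*(5)*conj(1) + 2*(1)*conj(1) + 2*(5)*conj(1) + 5*(0)*conj(-1) + 5*(-4)*conj(-1)]
      = (1/20)[(10) + (6) + (2) + (10) + (2) + (10) + (0) + (20)] = 60/20 = 3
  <chi_rho, chi_3> = (1/20)[1*(10)*conj(1) + 1*(6)*conj(-1) + 2*(1)*conj(-1) + 2*(5)*conj(1) + 2*(1)*conj(-1) + 2*(5)*conj(1) + 5*(0)*conj(1) + 5*(-4)*conj(-1)]
      = (1/20)[(10) + (-6) + (-2) + (10) + (-2) + (10) + (0) + (20)] = 40/20 = 2
  <chi_rho, chi_4> = (1/20)[1*(10)*conj(1) + 1*(6)*conj(-1) + 2*(1)*conj(-1) + 2*(5)*conj(1) + 2*(1)*conj(-1) + 2*(5)*conj(1) + 5*(0)*conj(-1) + 5*(-4)*conj(1)]
      = (1/20)[(10) + (-6) + (-2) + (10) + (-2) + (10) + (0) + (-20)] = 0/20 = 0
  <chi_rho, chi_5> = (1/20)[1*(10)*conj(2) + 1*(6)*conj(-2) + 2*(1)*conj(1/2 + sqrt(5)/2) + 2*(5)*conj(-1/2 + sqrt(5)/2) + 2*(1)*conj(1/2 - sqrt(5)/2) + 2*(5)*conj(-sqrt(5)/2 - 1/2) + 5*(0)*conj(0) + 5*(-4)*conj(0)]
      = (1/20)[(20) + (-12) + (1 + sqrt(5)) + (-5 + 5*sqrt(5)) + (1 - sqrt(5)) + (-5*sqrt(5) - 5) + (0) + (0)] = 0/20 = 0
  <chi_rho, chi_6> = (1/20)[1*(10)*conj(2) + 1*(6)*conj(2) + 2*(1)*conj(-1/2 + sqrt(5)/2) + 2*(5)*conj(-sqrt(5)/2 - 1/2) + 2*(1)*conj(-sqrt(5)/2 - 1/2) + 2*(5)*conj(-1/2 + sqrt(5)/2) + 5*(0)*conj(0) + 5*(-4)*conj(0)]
      = (1/20)[(20) + (12) + (-1 + sqrt(5)) + (-5*sqrt(5) - 5) + (-sqrt(5) - 1) + (-5 + 5*sqrt(5)) + (0) + (0)] = 20/20 = 1
  <chi_rho, chi_7> = (1/20)[1*(10)*conj(2) + 1*(6)*conj(-2) + 2*(1)*conj(1/2 - sqrt(5)/2) + 2*(5)*conj(-sqrt(5)/2 - 1/2) + 2*(1)*conj(1/2 + sqrt(5)/2) + 2*(5)*conj(-1/2 + sqrt(5)/2) + 5*(0)*conj(0) + 5*(-4)*conj(0)]
      = (1/20)[(20) + (-12) + (1 - sqrt(5)) + (-5*sqrt(5) - 5) + (1 + sqrt(5)) + (-5 + 5*sqrt(5)) + (0) + (0)] = 0/20 = 0
  <chi_rho, chi_8> = (1/20)[1*(10)*conj(2) + 1*(6)*conj(2) + 2*(1)*conj(-sqrt(5)/2 - 1/2) + 2*(5)*conj(-1/2 + sqrt(5)/2) + 2*(1)*conj(-1/2 + sqrt(5)/2) + 2*(5)*conj(-sqrt(5)/2 - 1/2) + 5*(0)*conj(0) + 5*(-4)*conj(0)]
      = (1/20)[(20) + (12) + (-sqrt(5) - 1) + (-5 + 5*sqrt(5)) + (-1 + sqrt(5)) + (-5*sqrt(5) - 5) + (0) + (0)] = 20/20 = 1
Dimension check: dim(rho) = sum (mult * dim) = 1*1 + 3*1 + 2*1 + 0*1 + 0*2 + 1*2 + 0*2 + 1*2 = 10 = chi_rho(e) = 10.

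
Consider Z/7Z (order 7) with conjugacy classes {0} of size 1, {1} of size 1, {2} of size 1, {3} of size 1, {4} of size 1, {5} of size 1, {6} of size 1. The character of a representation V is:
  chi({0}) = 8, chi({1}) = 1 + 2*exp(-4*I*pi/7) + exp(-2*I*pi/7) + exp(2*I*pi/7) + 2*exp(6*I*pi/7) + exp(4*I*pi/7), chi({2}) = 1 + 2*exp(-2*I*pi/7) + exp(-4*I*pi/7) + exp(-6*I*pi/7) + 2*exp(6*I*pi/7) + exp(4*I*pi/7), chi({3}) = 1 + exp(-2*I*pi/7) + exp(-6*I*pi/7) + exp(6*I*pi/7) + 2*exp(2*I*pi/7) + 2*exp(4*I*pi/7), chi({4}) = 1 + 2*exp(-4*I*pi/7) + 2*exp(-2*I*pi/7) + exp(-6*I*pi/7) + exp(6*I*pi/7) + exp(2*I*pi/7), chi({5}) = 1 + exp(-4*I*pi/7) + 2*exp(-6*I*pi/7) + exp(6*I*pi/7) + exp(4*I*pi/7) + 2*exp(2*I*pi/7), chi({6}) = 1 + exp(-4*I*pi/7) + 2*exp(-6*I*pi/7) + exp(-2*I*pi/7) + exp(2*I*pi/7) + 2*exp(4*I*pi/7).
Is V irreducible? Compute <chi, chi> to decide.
Not irreducible (reducible): <chi, chi> = 12 > 1.

Why: <chi, chi> = (1/|G|) sum_C |C| * |chi(C)|^2 = (1/7)[1*|8|^2 + 1*|1 + 2*exp(-4*I*pi/7) + exp(-2*I*pi/7) + exp(2*I*pi/7) + 2*exp(6*I*pi/7) + exp(4*I*pi/7)|^2 + 1*|1 + 2*exp(-2*I*pi/7) + exp(-4*I*pi/7) + exp(-6*I*pi/7) + 2*exp(6*I*pi/7) + exp(4*I*pi/7)|^2 + 1*|1 + exp(-2*I*pi/7) + exp(-6*I*pi/7) + exp(6*I*pi/7) + 2*exp(2*I*pi/7) + 2*exp(4*I*pi/7)|^2 + 1*|1 + 2*exp(-4*I*pi/7) + 2*exp(-2*I*pi/7) + exp(-6*I*pi/7) + exp(6*I*pi/7) + exp(2*I*pi/7)|^2 + 1*|1 + exp(-4*I*pi/7) + 2*exp(-6*I*pi/7) + exp(6*I*pi/7) + exp(4*I*pi/7) + 2*exp(2*I*pi/7)|^2 + 1*|1 + exp(-4*I*pi/7) + 2*exp(-6*I*pi/7) + exp(-2*I*pi/7) + exp(2*I*pi/7) + 2*exp(4*I*pi/7)|^2]
  = (1/7)[(64) + (12 + 10*exp(-4*I*pi/7) + 7*exp(-2*I*pi/7) + 9*exp(-6*I*pi/7) + 9*exp(6*I*pi/7) + 7*exp(2*I*pi/7) + 10*exp(4*I*pi/7)) + (12 + 9*exp(-2*I*pi/7) + 7*exp(-4*I*pi/7) + 10*exp(-6*I*pi/7) + 10*exp(6*I*pi/7) + 7*exp(4*I*pi/7) + 9*exp(2*I*pi/7)) + (12 + 9*exp(-4*I*pi/7) + 10*exp(-2*I*pi/7) + 7*exp(-6*I*pi/7) + 7*exp(6*I*pi/7) + 10*exp(2*I*pi/7) + 9*exp(4*I*pi/7)) + (12 + 9*exp(-4*I*pi/7) + 10*exp(-2*I*pi/7) + 7*exp(-6*I*pi/7) + 7*exp(6*I*pi/7) + 10*exp(2*I*pi/7) + 9*exp(4*I*pi/7)) + (12 + 9*exp(-2*I*pi/7) + 7*exp(-4*I*pi/7) + 10*exp(-6*I*pi/7) + 10*exp(6*I*pi/7) + 7*exp(4*I*pi/7) + 9*exp(2*I*pi/7)) + (12 + 10*exp(-4*I*pi/7) + 7*exp(-2*I*pi/7) + 9*exp(-6*I*pi/7) + 9*exp(6*I*pi/7) + 7*exp(2*I*pi/7) + 10*exp(4*I*pi/7))] = 84/7 = 12.
(Exp terms are combined using exp(i*s)*conj(exp(i*t)) = exp(i*(s-t)), and sums of them are collapsed using the identity that for every m > 1 the m distinct m-th roots of unity sum to 0, e.g. 1 + exp(2*I*pi/3) + exp(-2*I*pi/3) = 0.)
A character is irreducible iff <chi, chi> = 1, so this representation is reducible.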